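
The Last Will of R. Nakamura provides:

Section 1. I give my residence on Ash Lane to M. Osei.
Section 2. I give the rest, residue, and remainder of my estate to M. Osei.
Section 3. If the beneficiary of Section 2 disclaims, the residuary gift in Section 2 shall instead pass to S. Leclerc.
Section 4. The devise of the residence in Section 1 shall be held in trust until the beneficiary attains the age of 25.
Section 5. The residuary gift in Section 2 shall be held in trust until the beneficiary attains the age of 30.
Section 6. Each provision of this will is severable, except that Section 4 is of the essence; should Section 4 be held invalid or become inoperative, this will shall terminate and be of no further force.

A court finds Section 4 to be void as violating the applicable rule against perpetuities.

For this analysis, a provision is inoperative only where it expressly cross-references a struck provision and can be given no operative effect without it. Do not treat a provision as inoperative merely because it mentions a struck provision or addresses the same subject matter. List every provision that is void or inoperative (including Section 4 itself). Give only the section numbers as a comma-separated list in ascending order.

Section 4 is struck. No other provision's operative terms depend on Section 4. Section 6 makes Section 4 an essential term, and Section 4 is the provision held invalid; under Section 6, the entire will is therefore void. No provision of the will survives.

1, 2, 3, 4, 5, 6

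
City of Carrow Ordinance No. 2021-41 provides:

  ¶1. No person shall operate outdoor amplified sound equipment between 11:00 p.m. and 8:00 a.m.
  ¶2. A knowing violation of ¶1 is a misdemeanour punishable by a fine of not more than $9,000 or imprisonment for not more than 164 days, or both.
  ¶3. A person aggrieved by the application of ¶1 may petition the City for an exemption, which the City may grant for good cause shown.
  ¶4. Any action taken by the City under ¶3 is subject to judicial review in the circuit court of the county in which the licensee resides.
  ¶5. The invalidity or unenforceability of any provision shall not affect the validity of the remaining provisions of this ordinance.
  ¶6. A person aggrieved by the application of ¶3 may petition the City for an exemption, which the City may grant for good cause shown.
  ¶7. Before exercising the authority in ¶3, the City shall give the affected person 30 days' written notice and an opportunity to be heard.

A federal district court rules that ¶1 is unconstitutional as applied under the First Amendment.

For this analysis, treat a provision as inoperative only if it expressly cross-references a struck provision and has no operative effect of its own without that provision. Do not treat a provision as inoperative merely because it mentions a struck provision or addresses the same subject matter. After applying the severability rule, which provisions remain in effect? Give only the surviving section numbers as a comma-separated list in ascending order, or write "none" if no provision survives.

¶1 is struck. ¶2 operates only by reference to ¶1, so it falls with ¶1. The only function of ¶3 is the exemption procedure for ¶1, so it cannot stand once ¶1 is removed. ¶4 has no operative effect of its own apart from ¶3 and is therefore inoperative. ¶6 has no operative effect of its own apart from ¶3 and is therefore inoperative. The only function of ¶7 is the notice-and-hearing requirement for ¶3, so it cannot stand once ¶3 is removed. Under the severability clause in ¶5, the remaining provisions continue in force. Only ¶5 remains in effect.

5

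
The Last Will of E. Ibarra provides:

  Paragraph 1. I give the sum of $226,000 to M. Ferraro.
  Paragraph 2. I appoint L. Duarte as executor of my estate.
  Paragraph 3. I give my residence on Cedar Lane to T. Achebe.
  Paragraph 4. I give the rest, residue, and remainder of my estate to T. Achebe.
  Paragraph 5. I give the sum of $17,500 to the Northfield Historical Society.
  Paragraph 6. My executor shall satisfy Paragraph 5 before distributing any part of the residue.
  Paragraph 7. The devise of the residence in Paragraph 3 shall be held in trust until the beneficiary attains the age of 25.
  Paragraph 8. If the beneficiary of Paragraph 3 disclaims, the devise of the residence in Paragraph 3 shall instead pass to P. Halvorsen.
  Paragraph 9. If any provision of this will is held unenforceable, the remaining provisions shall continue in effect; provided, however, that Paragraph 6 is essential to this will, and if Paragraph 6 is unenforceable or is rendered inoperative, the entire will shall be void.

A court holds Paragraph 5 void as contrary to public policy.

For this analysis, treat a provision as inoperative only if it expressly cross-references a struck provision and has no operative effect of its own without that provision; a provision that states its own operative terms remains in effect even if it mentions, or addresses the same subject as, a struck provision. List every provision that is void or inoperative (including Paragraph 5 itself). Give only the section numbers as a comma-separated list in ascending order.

Paragraph 5 is struck. The only function of Paragraph 6 is the priority direction for Paragraph 5, so it cannot stand once Paragraph 5 is removed. Paragraph 9 makes Paragraph 6 an essential term, and Paragraph 6 has been rendered inoperative by the cascade; under Paragraph 9, the entire will is therefore void. No provision of the will survives.

1, 2, 3, 4, 5, 6, 7, 8, 9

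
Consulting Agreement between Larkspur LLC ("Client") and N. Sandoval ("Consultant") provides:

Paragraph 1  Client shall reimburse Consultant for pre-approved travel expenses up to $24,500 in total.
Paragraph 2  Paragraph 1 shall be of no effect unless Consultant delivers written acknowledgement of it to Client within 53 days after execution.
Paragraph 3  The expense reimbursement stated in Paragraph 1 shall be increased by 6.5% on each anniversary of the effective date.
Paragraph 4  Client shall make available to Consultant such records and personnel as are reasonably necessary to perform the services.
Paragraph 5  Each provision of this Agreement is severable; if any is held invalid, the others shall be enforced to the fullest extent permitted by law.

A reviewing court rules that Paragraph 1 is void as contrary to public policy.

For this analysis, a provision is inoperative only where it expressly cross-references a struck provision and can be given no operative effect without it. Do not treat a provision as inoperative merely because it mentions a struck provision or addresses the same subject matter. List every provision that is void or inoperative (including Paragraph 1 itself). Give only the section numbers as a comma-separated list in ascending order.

Paragraph 1 is struck. Paragraph 2 merely fixes the acknowledgement condition for Paragraph 1; with Paragraph 1 gone it has nothing to operate on and falls away. Paragraph 3 does nothing except set the escalation of the expense reimbursement by reference to Paragraph 1; with Paragraph 1 gone it has no independent effect and is inoperative. Under the severability clause in Paragraph 5, the remaining provisions continue in force. Paragraph 4 and Paragraph 5 remain in effect.

1, 2, 3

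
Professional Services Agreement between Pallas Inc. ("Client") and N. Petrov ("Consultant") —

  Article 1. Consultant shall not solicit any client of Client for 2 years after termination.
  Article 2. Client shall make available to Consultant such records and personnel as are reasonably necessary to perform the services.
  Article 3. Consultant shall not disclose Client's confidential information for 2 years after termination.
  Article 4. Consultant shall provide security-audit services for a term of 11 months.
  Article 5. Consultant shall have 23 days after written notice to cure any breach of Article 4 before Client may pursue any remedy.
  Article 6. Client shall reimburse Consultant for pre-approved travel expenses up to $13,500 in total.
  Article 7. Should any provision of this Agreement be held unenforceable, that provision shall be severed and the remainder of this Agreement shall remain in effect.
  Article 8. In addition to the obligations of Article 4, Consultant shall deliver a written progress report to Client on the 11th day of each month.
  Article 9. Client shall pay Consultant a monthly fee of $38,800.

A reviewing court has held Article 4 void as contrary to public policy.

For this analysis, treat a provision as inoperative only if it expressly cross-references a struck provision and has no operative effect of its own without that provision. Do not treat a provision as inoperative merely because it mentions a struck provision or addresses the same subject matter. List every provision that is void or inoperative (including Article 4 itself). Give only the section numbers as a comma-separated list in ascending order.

Article 4 is struck. Article 5 has no operative effect of its own apart from Article 4 and is therefore inoperative. Article 8 mentions Article 4 but its own obligation stands independently of Article 4, so Article 8 is not affected. Article 7 is a severability clause and preserves every provision that can still be given independent effect. Article 1, Article 2, Article 3, Article 6, Article 7, Article 8, and Article 9 remain in effect.

4, 5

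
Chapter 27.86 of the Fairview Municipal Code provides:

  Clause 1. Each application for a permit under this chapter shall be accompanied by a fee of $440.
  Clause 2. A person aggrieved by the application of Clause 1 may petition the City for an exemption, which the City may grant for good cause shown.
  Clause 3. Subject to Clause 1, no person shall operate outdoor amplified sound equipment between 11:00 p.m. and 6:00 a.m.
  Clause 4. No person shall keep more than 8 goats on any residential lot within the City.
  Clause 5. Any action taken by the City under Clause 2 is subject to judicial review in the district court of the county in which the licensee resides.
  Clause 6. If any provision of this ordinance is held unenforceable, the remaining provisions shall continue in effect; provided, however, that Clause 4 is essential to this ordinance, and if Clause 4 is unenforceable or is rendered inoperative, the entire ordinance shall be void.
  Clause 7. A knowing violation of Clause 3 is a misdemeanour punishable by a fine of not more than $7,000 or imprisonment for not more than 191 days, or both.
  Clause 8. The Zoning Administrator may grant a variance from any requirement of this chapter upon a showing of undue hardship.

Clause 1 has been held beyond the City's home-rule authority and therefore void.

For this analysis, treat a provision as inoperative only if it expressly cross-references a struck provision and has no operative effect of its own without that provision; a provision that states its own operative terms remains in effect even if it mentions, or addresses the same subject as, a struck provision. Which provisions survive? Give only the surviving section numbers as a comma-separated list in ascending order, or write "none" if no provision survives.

3, 4, 6, 7, 8

Clause 1 is struck. Clause 2 has no operative effect of its own apart from Clause 1 and is therefore inoperative. Clause 5 has no operative effect of its own apart from Clause 2 and is therefore inoperative. Clause 3 mentions Clause 1 but its own obligation stands independently of Clause 1, so Clause 3 is not affected. Clause 6 makes Clause 4 an essential term, but Clause 4 is unaffected, so the severability proviso in Clause 6 preserves the remaining provisions. That leaves Clause 3, Clause 4, Clause 6, Clause 7, and Clause 8 in effect.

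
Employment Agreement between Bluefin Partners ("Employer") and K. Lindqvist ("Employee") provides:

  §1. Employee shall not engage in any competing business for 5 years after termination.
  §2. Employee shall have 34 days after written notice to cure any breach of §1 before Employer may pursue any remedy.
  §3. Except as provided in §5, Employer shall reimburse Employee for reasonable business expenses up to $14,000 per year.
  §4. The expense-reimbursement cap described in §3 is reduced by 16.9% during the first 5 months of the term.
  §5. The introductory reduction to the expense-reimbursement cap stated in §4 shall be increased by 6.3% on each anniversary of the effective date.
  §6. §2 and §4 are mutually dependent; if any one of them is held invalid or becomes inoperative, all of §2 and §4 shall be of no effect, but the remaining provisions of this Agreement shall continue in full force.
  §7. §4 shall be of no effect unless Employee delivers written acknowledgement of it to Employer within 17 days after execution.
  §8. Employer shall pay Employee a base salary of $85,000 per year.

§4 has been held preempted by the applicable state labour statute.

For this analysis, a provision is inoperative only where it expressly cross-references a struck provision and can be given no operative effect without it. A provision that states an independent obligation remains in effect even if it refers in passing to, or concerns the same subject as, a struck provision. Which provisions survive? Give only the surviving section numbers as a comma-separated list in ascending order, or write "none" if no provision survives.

1, 3, 6, 8

§4 is struck. §5 operates only by reference to §4, so it falls with §4. §7 has no operative effect of its own apart from §4 and is therefore inoperative. Although §3 refers to §5, its operative terms do not depend on §5, so it remains in effect. §6 declares §2 and §4 mutually dependent; since one of them has fallen, all of them are of no effect. That brings down §2 as well. The remainder continues in force under §6. That leaves §1, §3, §6, and §8 in effect.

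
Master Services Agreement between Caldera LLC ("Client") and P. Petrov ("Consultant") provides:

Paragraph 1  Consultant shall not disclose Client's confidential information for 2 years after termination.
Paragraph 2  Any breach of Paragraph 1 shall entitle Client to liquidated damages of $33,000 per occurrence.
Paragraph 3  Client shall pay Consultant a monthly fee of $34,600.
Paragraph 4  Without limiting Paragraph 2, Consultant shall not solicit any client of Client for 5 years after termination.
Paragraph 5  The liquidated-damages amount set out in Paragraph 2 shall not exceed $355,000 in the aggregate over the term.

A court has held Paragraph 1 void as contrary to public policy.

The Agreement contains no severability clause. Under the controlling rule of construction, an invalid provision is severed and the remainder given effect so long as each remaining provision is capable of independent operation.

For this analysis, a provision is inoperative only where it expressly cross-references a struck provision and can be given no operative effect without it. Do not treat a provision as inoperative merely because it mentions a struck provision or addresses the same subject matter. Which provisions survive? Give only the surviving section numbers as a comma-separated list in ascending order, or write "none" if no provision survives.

3, 4

Paragraph 1 is struck. Paragraph 2 has no operative effect of its own apart from Paragraph 1 and is therefore inoperative. Paragraph 5 does nothing except set the aggregate cap on the liquidated-damages amount by reference to Paragraph 2; with Paragraph 2 gone it has no independent effect and is inoperative. Although Paragraph 4 refers to Paragraph 2, its operative terms do not depend on Paragraph 2, so it remains in effect. With no severability clause, the stated default rule severs what cannot stand and enforces each remaining provision that can operate on its own. That leaves Paragraph 3 and Paragraph 4 in effect.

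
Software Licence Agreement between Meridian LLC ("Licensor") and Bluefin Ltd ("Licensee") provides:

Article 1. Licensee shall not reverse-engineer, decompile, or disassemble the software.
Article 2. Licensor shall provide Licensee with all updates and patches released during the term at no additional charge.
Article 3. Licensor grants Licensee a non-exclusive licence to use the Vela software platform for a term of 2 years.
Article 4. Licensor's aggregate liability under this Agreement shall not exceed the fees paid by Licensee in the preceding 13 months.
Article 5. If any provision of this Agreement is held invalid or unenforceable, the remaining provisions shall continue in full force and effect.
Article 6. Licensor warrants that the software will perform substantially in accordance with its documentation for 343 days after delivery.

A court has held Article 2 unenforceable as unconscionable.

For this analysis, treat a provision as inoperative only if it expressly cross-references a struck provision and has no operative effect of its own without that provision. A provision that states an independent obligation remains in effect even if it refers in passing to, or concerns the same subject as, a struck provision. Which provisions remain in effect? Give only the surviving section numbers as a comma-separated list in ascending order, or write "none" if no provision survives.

Article 2 is struck. No other provision's operative terms depend on Article 2. Article 5 is a severability clause and preserves every provision that can still be given independent effect. The provisions still in force are Article 1, Article 3, Article 4, Article 5, and Article 6.

1, 3, 4, 5, 6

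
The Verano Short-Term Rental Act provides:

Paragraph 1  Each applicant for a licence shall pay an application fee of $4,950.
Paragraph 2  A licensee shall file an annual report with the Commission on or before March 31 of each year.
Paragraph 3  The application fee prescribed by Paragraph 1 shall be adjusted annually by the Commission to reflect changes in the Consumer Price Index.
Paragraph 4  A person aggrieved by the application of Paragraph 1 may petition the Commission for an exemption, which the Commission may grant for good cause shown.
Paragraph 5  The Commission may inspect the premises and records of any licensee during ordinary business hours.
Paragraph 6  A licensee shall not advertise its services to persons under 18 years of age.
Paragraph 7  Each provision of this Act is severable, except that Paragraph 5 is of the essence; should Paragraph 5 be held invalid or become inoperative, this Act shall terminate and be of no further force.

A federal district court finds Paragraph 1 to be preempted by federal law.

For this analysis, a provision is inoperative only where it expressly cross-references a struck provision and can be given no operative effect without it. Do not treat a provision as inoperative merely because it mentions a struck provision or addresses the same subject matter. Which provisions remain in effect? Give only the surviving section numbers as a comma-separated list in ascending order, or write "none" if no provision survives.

2, 5, 6, 7

Paragraph 1 is struck. Paragraph 3 operates only by reference to Paragraph 1, so it falls with Paragraph 1. Paragraph 4 operates only by reference to Paragraph 1, so it falls with Paragraph 1. Paragraph 7 makes Paragraph 5 an essential term, but Paragraph 5 is unaffected, so the severability proviso in Paragraph 7 preserves the remaining provisions. That leaves Paragraph 2, Paragraph 5, Paragraph 6, and Paragraph 7 in effect.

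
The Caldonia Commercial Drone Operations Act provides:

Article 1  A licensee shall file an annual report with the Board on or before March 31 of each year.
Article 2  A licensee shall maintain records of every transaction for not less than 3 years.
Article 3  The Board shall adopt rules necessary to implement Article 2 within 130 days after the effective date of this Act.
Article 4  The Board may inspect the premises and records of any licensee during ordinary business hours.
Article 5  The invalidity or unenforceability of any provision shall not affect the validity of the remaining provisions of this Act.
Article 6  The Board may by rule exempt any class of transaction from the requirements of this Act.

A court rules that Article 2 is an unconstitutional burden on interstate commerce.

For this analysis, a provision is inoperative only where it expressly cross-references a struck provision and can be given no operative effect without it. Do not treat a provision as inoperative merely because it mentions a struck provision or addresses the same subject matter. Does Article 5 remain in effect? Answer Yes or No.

Yes

Article 2 is struck. The only function of Article 3 is the rulemaking mandate for Article 2, so it cannot stand once Article 2 is removed. Under the severability clause in Article 5, the remaining provisions continue in force. The provisions still in force are Article 1, Article 4, Article 5, and Article 6. Article 5 is among the surviving provisions, so the answer is yes.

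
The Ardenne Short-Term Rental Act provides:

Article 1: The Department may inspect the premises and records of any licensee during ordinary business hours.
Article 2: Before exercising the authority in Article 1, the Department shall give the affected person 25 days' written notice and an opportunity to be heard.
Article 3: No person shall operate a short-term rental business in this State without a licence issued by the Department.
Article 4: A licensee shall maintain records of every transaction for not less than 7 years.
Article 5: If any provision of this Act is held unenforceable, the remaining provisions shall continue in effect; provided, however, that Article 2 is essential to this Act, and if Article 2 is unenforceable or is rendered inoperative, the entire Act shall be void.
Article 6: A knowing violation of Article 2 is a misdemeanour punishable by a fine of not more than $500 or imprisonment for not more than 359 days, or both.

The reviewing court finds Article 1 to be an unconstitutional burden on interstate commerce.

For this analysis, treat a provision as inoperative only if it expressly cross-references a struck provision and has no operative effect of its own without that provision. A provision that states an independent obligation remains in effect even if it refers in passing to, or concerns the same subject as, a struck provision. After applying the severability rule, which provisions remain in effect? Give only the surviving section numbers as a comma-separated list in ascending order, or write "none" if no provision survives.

none

Article 1 is struck. Article 2 merely fixes the notice-and-hearing requirement for Article 1; with Article 1 gone it has nothing to operate on and falls away. Article 6 operates only by reference to Article 2, so it falls with Article 2. Article 5 makes Article 2 an essential term, and Article 2 has been rendered inoperative by the cascade; under Article 5, the entire Act is therefore void. No provision of the Act survives.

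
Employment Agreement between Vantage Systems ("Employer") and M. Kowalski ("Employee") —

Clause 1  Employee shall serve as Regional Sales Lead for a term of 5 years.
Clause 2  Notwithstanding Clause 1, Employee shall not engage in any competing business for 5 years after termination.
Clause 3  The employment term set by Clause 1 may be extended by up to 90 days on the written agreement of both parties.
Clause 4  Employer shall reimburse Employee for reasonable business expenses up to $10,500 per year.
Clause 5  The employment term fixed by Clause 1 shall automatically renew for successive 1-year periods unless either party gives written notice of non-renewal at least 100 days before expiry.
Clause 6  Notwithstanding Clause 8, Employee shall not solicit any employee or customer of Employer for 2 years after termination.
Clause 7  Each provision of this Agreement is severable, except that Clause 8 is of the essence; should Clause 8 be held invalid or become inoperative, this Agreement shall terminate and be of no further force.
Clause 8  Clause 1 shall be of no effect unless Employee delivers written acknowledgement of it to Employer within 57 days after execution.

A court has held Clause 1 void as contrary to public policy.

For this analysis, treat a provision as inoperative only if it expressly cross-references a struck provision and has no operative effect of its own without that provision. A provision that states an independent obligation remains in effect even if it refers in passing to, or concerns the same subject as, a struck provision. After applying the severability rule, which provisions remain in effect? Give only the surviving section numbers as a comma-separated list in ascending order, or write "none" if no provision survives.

Clause 1 is struck. The whole of Clause 3 is the extension of the employment term, defined by reference to Clause 1, so Clause 3 cannot stand once Clause 1 is removed. Clause 5 has no operative effect of its own apart from Clause 1 and is therefore inoperative. Clause 8 merely fixes the acknowledgement condition for Clause 1; with Clause 1 gone it has nothing to operate on and falls away. Clause 7 makes Clause 8 an essential term, and Clause 8 has been rendered inoperative by the cascade; under Clause 7, the entire Agreement is therefore void. No provision of the Agreement survives.

none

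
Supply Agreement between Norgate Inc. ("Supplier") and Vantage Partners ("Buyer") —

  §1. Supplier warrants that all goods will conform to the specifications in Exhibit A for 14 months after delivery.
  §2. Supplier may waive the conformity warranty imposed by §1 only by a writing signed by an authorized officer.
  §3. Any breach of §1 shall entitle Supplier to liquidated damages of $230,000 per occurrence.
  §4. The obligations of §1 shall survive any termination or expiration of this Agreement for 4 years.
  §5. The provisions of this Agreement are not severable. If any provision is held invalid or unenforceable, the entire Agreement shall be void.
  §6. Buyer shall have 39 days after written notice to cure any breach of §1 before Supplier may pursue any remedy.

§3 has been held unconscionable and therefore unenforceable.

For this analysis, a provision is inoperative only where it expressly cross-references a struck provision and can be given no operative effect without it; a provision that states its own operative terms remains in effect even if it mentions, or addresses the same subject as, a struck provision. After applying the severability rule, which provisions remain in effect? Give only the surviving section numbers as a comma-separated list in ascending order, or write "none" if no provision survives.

none

§3 is struck. No other provision's operative terms depend on §3. §5 provides that the Agreement is not severable, so the invalidity of any one provision voids the entire Agreement. No provision of the Agreement survives.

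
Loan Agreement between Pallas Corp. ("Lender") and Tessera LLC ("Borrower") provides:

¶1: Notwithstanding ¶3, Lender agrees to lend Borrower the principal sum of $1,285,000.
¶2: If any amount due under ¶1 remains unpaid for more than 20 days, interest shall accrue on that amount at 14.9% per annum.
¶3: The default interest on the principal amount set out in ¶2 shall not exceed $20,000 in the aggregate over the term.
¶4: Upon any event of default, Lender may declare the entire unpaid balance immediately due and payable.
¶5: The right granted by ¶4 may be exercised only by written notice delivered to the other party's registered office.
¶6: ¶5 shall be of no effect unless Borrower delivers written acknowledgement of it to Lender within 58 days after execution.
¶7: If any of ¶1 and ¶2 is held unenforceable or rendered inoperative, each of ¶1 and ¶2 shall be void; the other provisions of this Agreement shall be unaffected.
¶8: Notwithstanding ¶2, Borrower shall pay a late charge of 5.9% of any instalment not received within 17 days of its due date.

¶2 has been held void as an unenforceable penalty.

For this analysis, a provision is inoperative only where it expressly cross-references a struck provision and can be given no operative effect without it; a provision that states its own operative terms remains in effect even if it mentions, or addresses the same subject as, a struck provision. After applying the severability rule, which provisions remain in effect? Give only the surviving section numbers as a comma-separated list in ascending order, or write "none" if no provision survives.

¶2 is struck. ¶3 does nothing except set the aggregate cap on the default interest on the principal amount by reference to ¶2; with ¶2 gone it has no independent effect and is inoperative. Although ¶8 refers to ¶2, its operative terms do not depend on ¶2, so it remains in effect. ¶7 declares ¶1 and ¶2 mutually dependent; since one of them has fallen, all of them are of no effect. That brings down ¶1 as well. The remainder continues in force under ¶7. The provisions still in force are ¶4, ¶5, ¶6, ¶7, and ¶8.

4, 5, 6, 7, 8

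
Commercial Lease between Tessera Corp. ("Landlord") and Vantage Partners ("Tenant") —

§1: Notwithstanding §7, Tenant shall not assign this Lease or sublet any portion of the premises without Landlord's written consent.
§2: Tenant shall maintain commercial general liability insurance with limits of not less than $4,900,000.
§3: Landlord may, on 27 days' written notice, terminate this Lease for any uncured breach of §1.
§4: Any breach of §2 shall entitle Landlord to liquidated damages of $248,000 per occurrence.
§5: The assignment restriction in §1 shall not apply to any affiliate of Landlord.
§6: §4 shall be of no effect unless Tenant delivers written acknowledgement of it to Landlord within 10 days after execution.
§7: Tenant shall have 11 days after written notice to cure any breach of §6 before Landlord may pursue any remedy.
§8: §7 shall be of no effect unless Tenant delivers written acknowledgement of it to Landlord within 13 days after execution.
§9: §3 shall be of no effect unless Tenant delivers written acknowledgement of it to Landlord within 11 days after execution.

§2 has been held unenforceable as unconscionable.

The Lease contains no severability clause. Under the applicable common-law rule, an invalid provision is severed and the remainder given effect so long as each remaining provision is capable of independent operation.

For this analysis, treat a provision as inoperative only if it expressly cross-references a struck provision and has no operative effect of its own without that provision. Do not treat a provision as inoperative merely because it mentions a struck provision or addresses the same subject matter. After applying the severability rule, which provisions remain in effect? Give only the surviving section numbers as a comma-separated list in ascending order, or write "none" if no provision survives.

1, 3, 5, 9

§2 is struck. §4 has no operative effect of its own apart from §2 and is therefore inoperative. §6 has no operative effect of its own apart from §4 and is therefore inoperative. §7 operates only by reference to §6, so it falls with §6. §8 operates only by reference to §7, so it falls with §7. §1 mentions §7 but its own obligation stands independently of §7, so §1 is not affected. Under the stated default rule, only provisions that cannot operate independently fall away; the rest are enforced. §1, §3, §5, and §9 remain in effect.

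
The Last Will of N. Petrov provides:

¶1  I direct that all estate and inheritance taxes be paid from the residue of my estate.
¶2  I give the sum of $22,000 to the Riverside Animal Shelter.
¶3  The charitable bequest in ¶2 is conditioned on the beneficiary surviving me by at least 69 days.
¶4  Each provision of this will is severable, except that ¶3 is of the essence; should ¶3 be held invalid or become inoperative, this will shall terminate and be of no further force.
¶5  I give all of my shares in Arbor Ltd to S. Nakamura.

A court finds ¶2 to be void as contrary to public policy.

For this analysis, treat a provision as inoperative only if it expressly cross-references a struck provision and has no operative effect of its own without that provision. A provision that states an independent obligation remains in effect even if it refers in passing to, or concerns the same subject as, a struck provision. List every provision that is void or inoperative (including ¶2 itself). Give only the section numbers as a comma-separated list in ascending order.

1, 2, 3, 4, 5

¶2 is struck. The only function of ¶3 is the survivorship condition on ¶2, so it cannot stand once ¶2 is removed. ¶4 makes ¶3 an essential term, and ¶3 has been rendered inoperative by the cascade; under ¶4, the entire will is therefore void. No provision of the will survives.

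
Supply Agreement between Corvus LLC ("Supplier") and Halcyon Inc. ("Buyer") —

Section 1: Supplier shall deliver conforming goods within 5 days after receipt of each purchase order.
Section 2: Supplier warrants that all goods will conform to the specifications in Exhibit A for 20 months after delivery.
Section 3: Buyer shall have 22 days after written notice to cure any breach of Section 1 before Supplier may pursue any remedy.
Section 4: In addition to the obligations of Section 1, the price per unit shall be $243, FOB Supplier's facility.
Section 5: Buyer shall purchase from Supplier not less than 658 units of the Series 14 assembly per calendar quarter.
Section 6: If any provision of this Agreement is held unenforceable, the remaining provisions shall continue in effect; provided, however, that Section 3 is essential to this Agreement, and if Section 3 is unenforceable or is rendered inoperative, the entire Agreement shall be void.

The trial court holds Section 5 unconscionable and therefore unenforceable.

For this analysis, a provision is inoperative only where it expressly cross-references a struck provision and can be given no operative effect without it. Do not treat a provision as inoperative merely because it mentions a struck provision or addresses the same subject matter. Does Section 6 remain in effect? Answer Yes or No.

Section 5 is struck. No other provision's operative terms depend on Section 5. Section 6 makes Section 3 an essential term, but Section 3 is unaffected, so the severability proviso in Section 6 preserves the remaining provisions. Section 1, Section 2, Section 3, Section 4, and Section 6 remain in effect. Section 6 is among the surviving provisions, so the answer is yes.

Yes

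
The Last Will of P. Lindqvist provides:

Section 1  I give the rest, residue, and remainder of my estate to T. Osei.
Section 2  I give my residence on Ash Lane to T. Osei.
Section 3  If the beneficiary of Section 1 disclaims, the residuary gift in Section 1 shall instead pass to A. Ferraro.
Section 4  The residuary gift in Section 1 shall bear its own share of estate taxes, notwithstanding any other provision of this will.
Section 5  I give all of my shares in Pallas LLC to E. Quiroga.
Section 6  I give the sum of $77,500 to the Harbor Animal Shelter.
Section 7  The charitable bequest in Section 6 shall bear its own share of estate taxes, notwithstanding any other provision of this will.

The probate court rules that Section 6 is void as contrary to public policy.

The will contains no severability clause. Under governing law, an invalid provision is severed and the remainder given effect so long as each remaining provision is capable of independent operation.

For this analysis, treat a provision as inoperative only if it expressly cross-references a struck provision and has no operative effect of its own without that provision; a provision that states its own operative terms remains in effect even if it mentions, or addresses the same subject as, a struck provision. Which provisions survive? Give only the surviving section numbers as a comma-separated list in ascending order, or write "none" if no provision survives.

Section 6 is struck. Section 7 operates only by reference to Section 6, so it falls with Section 6. Under the stated default rule, only provisions that cannot operate independently fall away; the rest are enforced. That leaves Section 1, Section 2, Section 3, Section 4, and Section 5 in effect.

1, 2, 3, 4, 5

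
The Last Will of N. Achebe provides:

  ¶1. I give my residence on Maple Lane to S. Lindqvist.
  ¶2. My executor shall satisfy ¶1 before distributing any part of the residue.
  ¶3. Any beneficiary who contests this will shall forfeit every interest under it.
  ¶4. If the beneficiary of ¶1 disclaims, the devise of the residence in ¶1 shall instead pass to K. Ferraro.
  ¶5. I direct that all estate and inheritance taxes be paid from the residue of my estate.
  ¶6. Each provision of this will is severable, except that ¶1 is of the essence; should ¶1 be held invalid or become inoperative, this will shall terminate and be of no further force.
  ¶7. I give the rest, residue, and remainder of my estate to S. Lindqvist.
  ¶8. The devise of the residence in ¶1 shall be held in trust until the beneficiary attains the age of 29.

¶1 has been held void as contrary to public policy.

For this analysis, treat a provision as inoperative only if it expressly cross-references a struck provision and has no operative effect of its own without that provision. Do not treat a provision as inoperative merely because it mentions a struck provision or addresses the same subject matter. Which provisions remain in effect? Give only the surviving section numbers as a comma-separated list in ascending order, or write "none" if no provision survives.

¶1 is struck. ¶2 operates only by reference to ¶1, so it falls with ¶1. The only function of ¶4 is the alternative disposition for ¶1, so it cannot stand once ¶1 is removed. ¶8 operates only by reference to ¶1, so it falls with ¶1. ¶6 makes ¶1 an essential term, and ¶1 is the provision held invalid; under ¶6, the entire will is therefore void. No provision of the will survives.

none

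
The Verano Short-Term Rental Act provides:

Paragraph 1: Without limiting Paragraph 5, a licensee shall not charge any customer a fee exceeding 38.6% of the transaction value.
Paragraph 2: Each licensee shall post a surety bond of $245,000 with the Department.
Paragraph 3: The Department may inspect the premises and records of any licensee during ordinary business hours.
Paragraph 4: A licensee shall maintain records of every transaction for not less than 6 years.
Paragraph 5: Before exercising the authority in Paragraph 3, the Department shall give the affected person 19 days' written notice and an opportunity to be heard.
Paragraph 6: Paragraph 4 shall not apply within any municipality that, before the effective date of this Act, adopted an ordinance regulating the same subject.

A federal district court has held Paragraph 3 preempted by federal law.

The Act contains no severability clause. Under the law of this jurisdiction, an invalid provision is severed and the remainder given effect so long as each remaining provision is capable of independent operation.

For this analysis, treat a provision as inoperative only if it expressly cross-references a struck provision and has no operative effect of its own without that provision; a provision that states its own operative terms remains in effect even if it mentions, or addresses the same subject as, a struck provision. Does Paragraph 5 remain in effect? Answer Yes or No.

Paragraph 3 is struck. Paragraph 5 operates only by reference to Paragraph 3, so it falls with Paragraph 3. Paragraph 1 mentions Paragraph 5 but its own obligation stands independently of Paragraph 5, so Paragraph 1 is not affected. With no severability clause, the stated default rule severs what cannot stand and enforces each remaining provision that can operate on its own. The provisions still in force are Paragraph 1, Paragraph 2, Paragraph 4, and Paragraph 6. Paragraph 5 is among the inoperative provisions, so the answer is no.

No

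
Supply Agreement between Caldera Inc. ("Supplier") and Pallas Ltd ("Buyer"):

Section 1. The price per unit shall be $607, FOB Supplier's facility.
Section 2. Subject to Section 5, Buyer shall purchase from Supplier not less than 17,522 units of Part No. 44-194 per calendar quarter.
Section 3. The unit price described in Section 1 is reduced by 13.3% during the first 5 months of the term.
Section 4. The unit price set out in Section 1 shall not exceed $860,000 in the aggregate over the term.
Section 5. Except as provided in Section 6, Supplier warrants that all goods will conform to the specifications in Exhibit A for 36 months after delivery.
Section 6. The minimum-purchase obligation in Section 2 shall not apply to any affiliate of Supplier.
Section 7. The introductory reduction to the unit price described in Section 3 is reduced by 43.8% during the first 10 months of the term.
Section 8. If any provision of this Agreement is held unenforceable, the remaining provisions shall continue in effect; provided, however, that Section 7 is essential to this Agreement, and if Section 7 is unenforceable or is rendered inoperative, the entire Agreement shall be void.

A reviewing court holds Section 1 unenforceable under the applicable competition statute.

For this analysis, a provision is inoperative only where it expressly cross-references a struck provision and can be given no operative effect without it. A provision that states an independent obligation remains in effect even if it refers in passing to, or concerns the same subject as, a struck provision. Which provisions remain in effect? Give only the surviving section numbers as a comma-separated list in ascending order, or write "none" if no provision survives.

none

Section 1 is struck. The whole of Section 3 is the introductory reduction to the unit price, defined by reference to Section 1, so Section 3 cannot stand once Section 1 is removed. Section 4 does nothing except set the aggregate cap on the unit price by reference to Section 1; with Section 1 gone it has no independent effect and is inoperative. Section 7 does nothing except set the introductory reduction to the introductory reduction to the unit price by reference to Section 3; with Section 3 gone it has no independent effect and is inoperative. Section 8 makes Section 7 an essential term, and Section 7 has been rendered inoperative by the cascade; under Section 8, the entire Agreement is therefore void. No provision of the Agreement survives.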